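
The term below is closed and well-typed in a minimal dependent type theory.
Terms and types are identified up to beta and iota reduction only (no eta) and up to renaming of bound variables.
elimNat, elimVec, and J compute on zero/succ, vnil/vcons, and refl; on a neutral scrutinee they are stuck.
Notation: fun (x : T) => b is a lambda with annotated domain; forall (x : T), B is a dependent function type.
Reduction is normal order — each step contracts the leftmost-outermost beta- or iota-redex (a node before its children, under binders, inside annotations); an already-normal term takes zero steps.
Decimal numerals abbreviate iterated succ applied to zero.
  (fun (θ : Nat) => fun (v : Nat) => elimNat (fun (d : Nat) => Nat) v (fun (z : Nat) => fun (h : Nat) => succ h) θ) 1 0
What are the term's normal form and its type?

reduced normal form:
  1
inferred type:
  Nat


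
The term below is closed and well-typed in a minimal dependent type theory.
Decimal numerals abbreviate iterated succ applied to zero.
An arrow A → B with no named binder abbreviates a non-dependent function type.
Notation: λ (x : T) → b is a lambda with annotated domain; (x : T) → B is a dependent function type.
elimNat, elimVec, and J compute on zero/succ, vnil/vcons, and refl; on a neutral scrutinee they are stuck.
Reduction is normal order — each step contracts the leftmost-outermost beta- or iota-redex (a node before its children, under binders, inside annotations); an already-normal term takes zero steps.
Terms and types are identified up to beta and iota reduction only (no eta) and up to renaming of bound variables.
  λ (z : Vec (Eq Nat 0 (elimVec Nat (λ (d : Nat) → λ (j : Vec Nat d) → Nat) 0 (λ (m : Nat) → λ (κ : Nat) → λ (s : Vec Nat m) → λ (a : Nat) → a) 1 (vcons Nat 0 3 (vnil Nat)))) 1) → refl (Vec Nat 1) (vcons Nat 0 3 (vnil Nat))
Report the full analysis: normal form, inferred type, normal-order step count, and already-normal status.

resulting normal form:
  λ (z : Vec (Eq Nat 0 0) 1) → refl (Vec Nat 1) (vcons Nat 0 3 (vnil Nat))
the term's type:
  Vec (Eq Nat 0 0) 1 → Eq (Vec Nat 1) (vcons Nat 0 3 (vnil Nat)) (vcons Nat 0 3 (vnil Nat))
normal-order step count: 6
started in normal form: no
first redex: an elimVec iota-redex


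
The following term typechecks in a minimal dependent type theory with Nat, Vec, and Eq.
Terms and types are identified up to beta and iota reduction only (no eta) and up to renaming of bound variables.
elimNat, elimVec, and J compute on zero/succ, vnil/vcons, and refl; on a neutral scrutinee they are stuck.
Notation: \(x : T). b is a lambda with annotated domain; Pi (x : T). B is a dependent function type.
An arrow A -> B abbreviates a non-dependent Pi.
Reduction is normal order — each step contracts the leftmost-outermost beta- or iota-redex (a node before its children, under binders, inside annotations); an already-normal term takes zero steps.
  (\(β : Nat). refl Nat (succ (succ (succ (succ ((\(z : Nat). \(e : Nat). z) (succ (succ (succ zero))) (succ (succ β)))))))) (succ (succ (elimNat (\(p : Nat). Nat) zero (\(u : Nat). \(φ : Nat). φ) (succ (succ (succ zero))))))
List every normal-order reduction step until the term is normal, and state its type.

normal-order reduction sequence:
  (\(β : Nat). refl Nat (succ (succ (succ (succ ((\(z : Nat). \(e : Nat). z) (succ (succ (succ zero))) (succ (succ β)))))))) (succ (succ (elimNat (\(p : Nat). Nat) zero (\(u : Nat). \(φ : Nat). φ) (succ (succ (succ zero))))))
  ~> refl Nat (succ (succ (succ (succ ((\(β : Nat). \(z : Nat). β) (succ (succ (succ zero))) (succ (succ (succ (succ (elimNat (\(e : Nat). Nat) zero (\(p : Nat). \(u : Nat). u) (succ (succ (succ zero)))))))))))))
  ~> refl Nat (succ (succ (succ (succ ((\(β : Nat). succ (succ (succ zero))) (succ (succ (succ (succ (elimNat (\(z : Nat). Nat) zero (\(e : Nat). \(p : Nat). p) (succ (succ (succ zero)))))))))))))
  ~> refl Nat (succ (succ (succ (succ (succ (succ (succ zero)))))))
type:
  Eq Nat (succ (succ (succ (succ (succ (succ (succ zero))))))) (succ (succ (succ (succ (succ (succ (succ zero)))))))


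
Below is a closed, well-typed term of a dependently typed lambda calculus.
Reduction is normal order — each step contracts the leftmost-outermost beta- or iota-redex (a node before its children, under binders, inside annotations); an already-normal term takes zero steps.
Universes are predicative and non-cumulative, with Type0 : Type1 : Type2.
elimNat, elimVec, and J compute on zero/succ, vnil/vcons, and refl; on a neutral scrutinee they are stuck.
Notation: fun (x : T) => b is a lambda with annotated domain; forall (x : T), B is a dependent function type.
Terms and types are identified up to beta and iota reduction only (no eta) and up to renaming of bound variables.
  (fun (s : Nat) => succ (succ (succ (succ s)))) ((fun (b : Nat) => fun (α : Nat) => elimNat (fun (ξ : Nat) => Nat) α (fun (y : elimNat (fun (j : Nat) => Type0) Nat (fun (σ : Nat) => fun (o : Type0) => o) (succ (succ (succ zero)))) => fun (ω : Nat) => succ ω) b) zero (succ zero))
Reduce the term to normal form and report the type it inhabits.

resulting normal form:
  succ (succ (succ (succ (succ zero))))
inferred type:
  Nat


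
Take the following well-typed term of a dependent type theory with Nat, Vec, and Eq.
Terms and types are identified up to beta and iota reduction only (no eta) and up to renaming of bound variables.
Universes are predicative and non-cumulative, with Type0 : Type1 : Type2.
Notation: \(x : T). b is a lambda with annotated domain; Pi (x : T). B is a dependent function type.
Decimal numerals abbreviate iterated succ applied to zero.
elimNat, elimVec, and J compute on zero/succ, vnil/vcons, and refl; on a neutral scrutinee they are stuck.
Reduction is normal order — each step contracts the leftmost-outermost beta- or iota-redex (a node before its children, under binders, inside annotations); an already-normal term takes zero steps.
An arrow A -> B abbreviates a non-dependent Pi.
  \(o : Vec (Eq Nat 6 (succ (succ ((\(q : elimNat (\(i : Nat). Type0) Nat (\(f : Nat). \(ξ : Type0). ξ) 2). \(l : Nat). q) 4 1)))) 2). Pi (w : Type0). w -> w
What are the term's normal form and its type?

resulting normal form:
  \(o : Vec (Eq Nat 6 6) 2). Pi (q : Type0). q -> q
type:
  Vec (Eq Nat 6 6) 2 -> Type1
observation: normalization takes exactly 2 steps under the normal-order strategy.


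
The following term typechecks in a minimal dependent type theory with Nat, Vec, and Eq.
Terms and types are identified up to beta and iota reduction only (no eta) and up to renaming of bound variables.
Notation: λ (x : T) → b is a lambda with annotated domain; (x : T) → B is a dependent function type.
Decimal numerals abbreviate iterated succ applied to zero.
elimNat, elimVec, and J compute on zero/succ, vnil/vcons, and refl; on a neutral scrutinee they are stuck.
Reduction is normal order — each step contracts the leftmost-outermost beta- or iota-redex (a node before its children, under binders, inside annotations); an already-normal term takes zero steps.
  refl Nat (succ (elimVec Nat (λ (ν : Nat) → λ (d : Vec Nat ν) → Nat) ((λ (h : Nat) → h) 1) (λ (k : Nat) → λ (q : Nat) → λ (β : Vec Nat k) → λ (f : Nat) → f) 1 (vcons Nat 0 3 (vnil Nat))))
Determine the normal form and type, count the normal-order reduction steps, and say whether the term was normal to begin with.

normal form:
  refl Nat 2
the term's type:
  Eq Nat 2 2
reduction steps (normal order): 7
term was already normal: no
first redex: an elimVec iota-redex


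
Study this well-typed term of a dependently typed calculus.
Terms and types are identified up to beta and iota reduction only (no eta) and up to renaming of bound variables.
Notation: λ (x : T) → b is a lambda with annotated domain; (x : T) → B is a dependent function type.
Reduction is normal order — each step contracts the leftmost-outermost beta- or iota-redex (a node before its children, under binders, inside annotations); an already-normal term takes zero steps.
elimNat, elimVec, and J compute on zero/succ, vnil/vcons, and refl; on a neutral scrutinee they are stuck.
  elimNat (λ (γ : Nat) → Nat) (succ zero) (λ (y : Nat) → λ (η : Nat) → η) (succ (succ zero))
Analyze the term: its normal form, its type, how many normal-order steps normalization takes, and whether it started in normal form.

reduced normal form:
  succ zero
inferred type:
  Nat
reduction steps (normal order): 7
already normal: no
first redex: an elimNat iota-redex


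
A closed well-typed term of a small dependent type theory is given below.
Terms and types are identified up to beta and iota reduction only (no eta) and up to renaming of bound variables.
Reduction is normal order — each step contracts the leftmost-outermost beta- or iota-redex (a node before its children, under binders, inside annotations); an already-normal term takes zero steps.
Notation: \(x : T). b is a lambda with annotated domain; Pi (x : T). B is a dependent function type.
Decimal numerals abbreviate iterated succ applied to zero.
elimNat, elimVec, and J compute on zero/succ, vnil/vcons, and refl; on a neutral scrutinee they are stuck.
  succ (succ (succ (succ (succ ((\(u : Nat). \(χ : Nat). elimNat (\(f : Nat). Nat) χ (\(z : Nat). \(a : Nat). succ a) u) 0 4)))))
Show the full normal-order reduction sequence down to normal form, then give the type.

normal-order reduction:
  succ (succ (succ (succ (succ ((\(u : Nat). \(χ : Nat). elimNat (\(f : Nat). Nat) χ (\(z : Nat). \(a : Nat). succ a) u) 0 4)))))
  ~> succ (succ (succ (succ (succ ((\(u : Nat). elimNat (\(χ : Nat). Nat) u (\(f : Nat). \(z : Nat). succ z) 0) 4)))))
  ~> succ (succ (succ (succ (succ (elimNat (\(u : Nat). Nat) 4 (\(χ : Nat). \(f : Nat). succ f) 0)))))
  ~> 9
type:
  Nat


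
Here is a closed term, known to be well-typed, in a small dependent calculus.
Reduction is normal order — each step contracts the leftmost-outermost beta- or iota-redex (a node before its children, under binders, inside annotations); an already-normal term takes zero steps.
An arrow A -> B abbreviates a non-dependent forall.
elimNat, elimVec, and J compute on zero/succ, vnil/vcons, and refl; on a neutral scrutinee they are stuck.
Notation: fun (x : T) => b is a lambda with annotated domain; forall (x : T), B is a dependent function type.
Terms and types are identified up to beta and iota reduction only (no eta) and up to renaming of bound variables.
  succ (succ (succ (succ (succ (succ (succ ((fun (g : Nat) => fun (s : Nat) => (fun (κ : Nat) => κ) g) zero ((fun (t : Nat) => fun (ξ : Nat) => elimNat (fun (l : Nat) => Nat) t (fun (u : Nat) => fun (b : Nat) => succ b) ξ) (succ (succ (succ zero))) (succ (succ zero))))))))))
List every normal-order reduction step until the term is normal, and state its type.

normal-order reduction:
  succ (succ (succ (succ (succ (succ (succ ((fun (g : Nat) => fun (s : Nat) => (fun (κ : Nat) => κ) g) zero ((fun (t : Nat) => fun (ξ : Nat) => elimNat (fun (l : Nat) => Nat) t (fun (u : Nat) => fun (b : Nat) => succ b) ξ) (succ (succ (succ zero))) (succ (succ zero))))))))))
  ~> succ (succ (succ (succ (succ (succ (succ ((fun (g : Nat) => (fun (s : Nat) => s) zero) ((fun (κ : Nat) => fun (t : Nat) => elimNat (fun (ξ : Nat) => Nat) κ (fun (l : Nat) => fun (u : Nat) => succ u) t) (succ (succ (succ zero))) (succ (succ zero))))))))))
  ~> succ (succ (succ (succ (succ (succ (succ ((fun (g : Nat) => g) zero)))))))
  ~> succ (succ (succ (succ (succ (succ (succ zero))))))
the term's type:
  Nat


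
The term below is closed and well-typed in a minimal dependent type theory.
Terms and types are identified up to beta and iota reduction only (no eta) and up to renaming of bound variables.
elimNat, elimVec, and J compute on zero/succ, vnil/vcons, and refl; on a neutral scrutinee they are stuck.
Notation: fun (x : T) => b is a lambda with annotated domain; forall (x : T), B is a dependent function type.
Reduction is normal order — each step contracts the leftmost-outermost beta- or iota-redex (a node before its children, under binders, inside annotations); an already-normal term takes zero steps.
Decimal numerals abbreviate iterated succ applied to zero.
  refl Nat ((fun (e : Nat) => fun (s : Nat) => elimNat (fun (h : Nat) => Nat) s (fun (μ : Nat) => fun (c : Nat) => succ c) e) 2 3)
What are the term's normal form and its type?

resulting normal form:
  refl Nat 5
type:
  Eq Nat 5 5


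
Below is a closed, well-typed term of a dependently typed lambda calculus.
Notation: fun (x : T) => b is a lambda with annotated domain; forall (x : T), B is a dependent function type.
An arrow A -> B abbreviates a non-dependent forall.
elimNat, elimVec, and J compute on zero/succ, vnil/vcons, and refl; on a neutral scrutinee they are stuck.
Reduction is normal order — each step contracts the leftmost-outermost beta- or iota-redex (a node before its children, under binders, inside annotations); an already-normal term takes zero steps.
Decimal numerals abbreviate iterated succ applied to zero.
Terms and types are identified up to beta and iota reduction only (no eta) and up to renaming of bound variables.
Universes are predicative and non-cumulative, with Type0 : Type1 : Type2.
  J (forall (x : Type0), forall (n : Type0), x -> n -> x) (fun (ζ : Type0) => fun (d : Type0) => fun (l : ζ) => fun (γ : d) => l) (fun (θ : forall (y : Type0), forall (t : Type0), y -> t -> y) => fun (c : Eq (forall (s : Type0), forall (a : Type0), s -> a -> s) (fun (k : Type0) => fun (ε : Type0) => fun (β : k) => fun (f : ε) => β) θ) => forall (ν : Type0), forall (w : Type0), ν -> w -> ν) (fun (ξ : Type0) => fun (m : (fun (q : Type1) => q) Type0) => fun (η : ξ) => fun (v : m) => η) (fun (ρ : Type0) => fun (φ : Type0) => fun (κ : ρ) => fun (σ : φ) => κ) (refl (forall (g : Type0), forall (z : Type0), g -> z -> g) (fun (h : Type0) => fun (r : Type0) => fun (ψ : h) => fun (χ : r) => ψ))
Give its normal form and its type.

normal form:
  fun (x : Type0) => fun (n : Type0) => fun (ζ : x) => fun (d : n) => ζ
inferred type:
  forall (x : Type0), forall (n : Type0), x -> n -> x


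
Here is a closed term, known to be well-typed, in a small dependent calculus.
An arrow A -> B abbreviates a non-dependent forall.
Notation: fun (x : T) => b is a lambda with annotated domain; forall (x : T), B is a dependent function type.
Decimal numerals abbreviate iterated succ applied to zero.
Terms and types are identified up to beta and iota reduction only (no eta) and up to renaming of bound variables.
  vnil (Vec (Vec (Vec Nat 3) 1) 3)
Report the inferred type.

type:
  Vec (Vec (Vec (Vec Nat 3) 1) 3) 0


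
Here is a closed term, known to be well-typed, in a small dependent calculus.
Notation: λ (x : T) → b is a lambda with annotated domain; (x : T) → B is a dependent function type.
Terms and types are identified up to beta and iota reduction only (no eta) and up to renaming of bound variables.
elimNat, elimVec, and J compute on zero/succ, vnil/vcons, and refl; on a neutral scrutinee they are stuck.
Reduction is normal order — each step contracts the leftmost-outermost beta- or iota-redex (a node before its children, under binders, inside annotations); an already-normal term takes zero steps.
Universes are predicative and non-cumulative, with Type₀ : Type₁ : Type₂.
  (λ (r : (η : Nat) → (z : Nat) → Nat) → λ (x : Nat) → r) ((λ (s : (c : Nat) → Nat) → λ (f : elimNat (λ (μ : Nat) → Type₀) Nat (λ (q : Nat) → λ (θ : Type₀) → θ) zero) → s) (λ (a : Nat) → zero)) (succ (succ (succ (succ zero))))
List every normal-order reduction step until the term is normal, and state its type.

normal-order reduction:
  (λ (r : (η : Nat) → (z : Nat) → Nat) → λ (x : Nat) → r) ((λ (s : (c : Nat) → Nat) → λ (f : elimNat (λ (μ : Nat) → Type₀) Nat (λ (q : Nat) → λ (θ : Type₀) → θ) zero) → s) (λ (a : Nat) → zero)) (succ (succ (succ (succ zero))))
  ~> (λ (r : Nat) → (λ (η : (z : Nat) → Nat) → λ (x : elimNat (λ (s : Nat) → Type₀) Nat (λ (c : Nat) → λ (f : Type₀) → f) zero) → η) (λ (μ : Nat) → zero)) (succ (succ (succ (succ zero))))
  ~> (λ (r : (η : Nat) → Nat) → λ (z : elimNat (λ (x : Nat) → Type₀) Nat (λ (s : Nat) → λ (c : Type₀) → c) zero) → r) (λ (f : Nat) → zero)
  ~> λ (r : elimNat (λ (η : Nat) → Type₀) Nat (λ (z : Nat) → λ (x : Type₀) → x) zero) → λ (s : Nat) → zero
  ~> λ (r : Nat) → λ (η : Nat) → zero
inferred type:
  (r : Nat) → (η : Nat) → Nat


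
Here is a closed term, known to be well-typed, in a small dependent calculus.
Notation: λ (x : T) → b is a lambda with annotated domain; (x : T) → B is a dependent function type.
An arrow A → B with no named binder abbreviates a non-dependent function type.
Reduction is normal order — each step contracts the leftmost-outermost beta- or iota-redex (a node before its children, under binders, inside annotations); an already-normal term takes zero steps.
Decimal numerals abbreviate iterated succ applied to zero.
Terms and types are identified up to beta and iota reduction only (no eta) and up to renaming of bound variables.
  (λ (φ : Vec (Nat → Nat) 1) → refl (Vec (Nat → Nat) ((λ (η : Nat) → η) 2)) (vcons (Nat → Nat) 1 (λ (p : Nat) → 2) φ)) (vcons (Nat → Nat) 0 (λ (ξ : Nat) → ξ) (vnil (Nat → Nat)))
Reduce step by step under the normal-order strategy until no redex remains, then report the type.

reduction (normal order):
  (λ (φ : Vec (Nat → Nat) 1) → refl (Vec (Nat → Nat) ((λ (η : Nat) → η) 2)) (vcons (Nat → Nat) 1 (λ (p : Nat) → 2) φ)) (vcons (Nat → Nat) 0 (λ (ξ : Nat) → ξ) (vnil (Nat → Nat)))
  ~> refl (Vec (Nat → Nat) ((λ (φ : Nat) → φ) 2)) (vcons (Nat → Nat) 1 (λ (η : Nat) → 2) (vcons (Nat → Nat) 0 (λ (p : Nat) → p) (vnil (Nat → Nat))))
  ~> refl (Vec (Nat → Nat) 2) (vcons (Nat → Nat) 1 (λ (φ : Nat) → 2) (vcons (Nat → Nat) 0 (λ (η : Nat) → η) (vnil (Nat → Nat))))
the term's type:
  Eq (Vec (Nat → Nat) 2) (vcons (Nat → Nat) 1 (λ (φ : Nat) → 2) (vcons (Nat → Nat) 0 (λ (η : Nat) → η) (vnil (Nat → Nat)))) (vcons (Nat → Nat) 1 (λ (p : Nat) → 2) (vcons (Nat → Nat) 0 (λ (ξ : Nat) → ξ) (vnil (Nat → Nat))))


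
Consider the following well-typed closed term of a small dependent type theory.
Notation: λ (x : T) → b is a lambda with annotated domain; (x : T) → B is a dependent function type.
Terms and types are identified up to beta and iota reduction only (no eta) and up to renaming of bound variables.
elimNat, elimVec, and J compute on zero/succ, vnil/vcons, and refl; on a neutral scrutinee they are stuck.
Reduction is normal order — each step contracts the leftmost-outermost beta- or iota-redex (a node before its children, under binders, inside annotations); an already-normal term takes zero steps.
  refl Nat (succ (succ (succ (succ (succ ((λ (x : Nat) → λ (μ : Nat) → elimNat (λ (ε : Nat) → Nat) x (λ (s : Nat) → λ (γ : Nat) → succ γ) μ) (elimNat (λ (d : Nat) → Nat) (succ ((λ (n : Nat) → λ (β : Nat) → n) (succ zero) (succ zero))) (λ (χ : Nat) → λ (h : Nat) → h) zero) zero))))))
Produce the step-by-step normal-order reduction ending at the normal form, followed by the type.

reduction (normal order):
  refl Nat (succ (succ (succ (succ (succ ((λ (x : Nat) → λ (μ : Nat) → elimNat (λ (ε : Nat) → Nat) x (λ (s : Nat) → λ (γ : Nat) → succ γ) μ) (elimNat (λ (d : Nat) → Nat) (succ ((λ (n : Nat) → λ (β : Nat) → n) (succ zero) (succ zero))) (λ (χ : Nat) → λ (h : Nat) → h) zero) zero))))))
  ~> refl Nat (succ (succ (succ (succ (succ ((λ (x : Nat) → elimNat (λ (μ : Nat) → Nat) (elimNat (λ (ε : Nat) → Nat) (succ ((λ (s : Nat) → λ (γ : Nat) → s) (succ zero) (succ zero))) (λ (d : Nat) → λ (n : Nat) → n) zero) (λ (β : Nat) → λ (χ : Nat) → succ χ) x) zero))))))
  ~> refl Nat (succ (succ (succ (succ (succ (elimNat (λ (x : Nat) → Nat) (elimNat (λ (μ : Nat) → Nat) (succ ((λ (ε : Nat) → λ (s : Nat) → ε) (succ zero) (succ zero))) (λ (γ : Nat) → λ (d : Nat) → d) zero) (λ (n : Nat) → λ (β : Nat) → succ β) zero))))))
  ~> refl Nat (succ (succ (succ (succ (succ (elimNat (λ (x : Nat) → Nat) (succ ((λ (μ : Nat) → λ (ε : Nat) → μ) (succ zero) (succ zero))) (λ (s : Nat) → λ (γ : Nat) → γ) zero))))))
  ~> refl Nat (succ (succ (succ (succ (succ (succ ((λ (x : Nat) → λ (μ : Nat) → x) (succ zero) (succ zero))))))))
  ~> refl Nat (succ (succ (succ (succ (succ (succ ((λ (x : Nat) → succ zero) (succ zero))))))))
  ~> refl Nat (succ (succ (succ (succ (succ (succ (succ zero)))))))
type:
  Eq Nat (succ (succ (succ (succ (succ (succ (succ zero))))))) (succ (succ (succ (succ (succ (succ (succ zero)))))))


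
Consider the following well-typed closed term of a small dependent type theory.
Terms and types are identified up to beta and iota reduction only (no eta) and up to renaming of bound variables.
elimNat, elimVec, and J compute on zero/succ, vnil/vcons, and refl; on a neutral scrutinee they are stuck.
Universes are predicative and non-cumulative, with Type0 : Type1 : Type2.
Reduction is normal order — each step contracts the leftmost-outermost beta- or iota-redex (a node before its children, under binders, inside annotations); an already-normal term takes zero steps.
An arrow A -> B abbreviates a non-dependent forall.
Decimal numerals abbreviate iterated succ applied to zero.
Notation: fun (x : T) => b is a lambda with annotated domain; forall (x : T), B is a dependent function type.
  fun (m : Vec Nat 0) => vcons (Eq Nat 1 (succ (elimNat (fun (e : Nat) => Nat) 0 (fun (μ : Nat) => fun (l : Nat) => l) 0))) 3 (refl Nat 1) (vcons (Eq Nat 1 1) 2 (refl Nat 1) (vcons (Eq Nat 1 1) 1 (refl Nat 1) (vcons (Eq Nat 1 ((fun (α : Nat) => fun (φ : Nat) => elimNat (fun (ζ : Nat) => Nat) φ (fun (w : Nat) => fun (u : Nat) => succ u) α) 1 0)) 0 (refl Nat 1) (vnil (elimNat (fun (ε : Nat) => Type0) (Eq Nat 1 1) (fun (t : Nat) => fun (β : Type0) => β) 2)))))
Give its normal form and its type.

resulting normal form:
  fun (m : Vec Nat 0) => vcons (Eq Nat 1 1) 3 (refl Nat 1) (vcons (Eq Nat 1 1) 2 (refl Nat 1) (vcons (Eq Nat 1 1) 1 (refl Nat 1) (vcons (Eq Nat 1 1) 0 (refl Nat 1) (vnil (Eq Nat 1 1)))))
inferred type:
  Vec Nat 0 -> Vec (Eq Nat 1 1) 4
observation: the leftmost-outermost redex is an elimNat iota-redex, and normalization takes 14 steps.


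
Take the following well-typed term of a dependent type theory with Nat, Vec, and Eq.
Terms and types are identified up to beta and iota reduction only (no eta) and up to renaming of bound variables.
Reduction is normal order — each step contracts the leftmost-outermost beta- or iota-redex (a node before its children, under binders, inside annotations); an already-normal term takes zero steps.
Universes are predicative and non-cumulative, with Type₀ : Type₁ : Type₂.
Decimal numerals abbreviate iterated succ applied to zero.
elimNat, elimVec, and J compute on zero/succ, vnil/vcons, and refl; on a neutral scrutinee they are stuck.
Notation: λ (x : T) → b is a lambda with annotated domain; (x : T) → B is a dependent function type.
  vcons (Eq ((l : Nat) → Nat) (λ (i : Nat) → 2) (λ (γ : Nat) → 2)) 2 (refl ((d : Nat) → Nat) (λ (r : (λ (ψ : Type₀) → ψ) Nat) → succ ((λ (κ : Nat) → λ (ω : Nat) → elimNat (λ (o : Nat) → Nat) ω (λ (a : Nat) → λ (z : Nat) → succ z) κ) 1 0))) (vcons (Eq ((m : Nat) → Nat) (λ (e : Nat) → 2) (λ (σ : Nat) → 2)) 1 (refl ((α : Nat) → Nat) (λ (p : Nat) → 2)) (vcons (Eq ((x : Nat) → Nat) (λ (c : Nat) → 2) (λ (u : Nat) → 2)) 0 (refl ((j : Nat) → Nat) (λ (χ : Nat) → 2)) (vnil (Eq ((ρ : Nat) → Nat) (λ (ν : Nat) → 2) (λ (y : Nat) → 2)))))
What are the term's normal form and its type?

reduced normal form:
  vcons (Eq ((l : Nat) → Nat) (λ (i : Nat) → 2) (λ (γ : Nat) → 2)) 2 (refl ((d : Nat) → Nat) (λ (r : Nat) → 2)) (vcons (Eq ((ψ : Nat) → Nat) (λ (κ : Nat) → 2) (λ (ω : Nat) → 2)) 1 (refl ((o : Nat) → Nat) (λ (a : Nat) → 2)) (vcons (Eq ((z : Nat) → Nat) (λ (m : Nat) → 2) (λ (e : Nat) → 2)) 0 (refl ((σ : Nat) → Nat) (λ (α : Nat) → 2)) (vnil (Eq ((p : Nat) → Nat) (λ (x : Nat) → 2) (λ (c : Nat) → 2)))))
type:
  Vec (Eq ((l : Nat) → Nat) (λ (i : Nat) → 2) (λ (γ : Nat) → 2)) 3


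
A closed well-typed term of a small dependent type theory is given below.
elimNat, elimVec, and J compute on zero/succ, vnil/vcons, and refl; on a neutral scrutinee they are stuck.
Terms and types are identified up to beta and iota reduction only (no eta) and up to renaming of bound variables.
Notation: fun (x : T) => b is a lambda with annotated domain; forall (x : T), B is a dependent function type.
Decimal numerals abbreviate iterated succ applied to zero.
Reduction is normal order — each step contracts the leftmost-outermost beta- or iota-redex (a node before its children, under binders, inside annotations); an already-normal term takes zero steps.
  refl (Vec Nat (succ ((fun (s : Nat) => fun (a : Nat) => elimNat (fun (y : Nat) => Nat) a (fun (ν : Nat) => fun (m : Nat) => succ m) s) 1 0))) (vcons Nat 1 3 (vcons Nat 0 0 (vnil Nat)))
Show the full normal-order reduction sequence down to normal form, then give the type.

reduction (normal order):
  refl (Vec Nat (succ ((fun (s : Nat) => fun (a : Nat) => elimNat (fun (y : Nat) => Nat) a (fun (ν : Nat) => fun (m : Nat) => succ m) s) 1 0))) (vcons Nat 1 3 (vcons Nat 0 0 (vnil Nat)))
  ~> refl (Vec Nat (succ ((fun (s : Nat) => elimNat (fun (a : Nat) => Nat) s (fun (y : Nat) => fun (ν : Nat) => succ ν) 1) 0))) (vcons Nat 1 3 (vcons Nat 0 0 (vnil Nat)))
  ~> refl (Vec Nat (succ (elimNat (fun (s : Nat) => Nat) 0 (fun (a : Nat) => fun (y : Nat) => succ y) 1))) (vcons Nat 1 3 (vcons Nat 0 0 (vnil Nat)))
  ~> refl (Vec Nat (succ ((fun (s : Nat) => fun (a : Nat) => succ a) 0 (elimNat (fun (y : Nat) => Nat) 0 (fun (ν : Nat) => fun (m : Nat) => succ m) 0)))) (vcons Nat 1 3 (vcons Nat 0 0 (vnil Nat)))
  ~> refl (Vec Nat (succ ((fun (s : Nat) => succ s) (elimNat (fun (a : Nat) => Nat) 0 (fun (y : Nat) => fun (ν : Nat) => succ ν) 0)))) (vcons Nat 1 3 (vcons Nat 0 0 (vnil Nat)))
  ~> refl (Vec Nat (succ (succ (elimNat (fun (s : Nat) => Nat) 0 (fun (a : Nat) => fun (y : Nat) => succ y) 0)))) (vcons Nat 1 3 (vcons Nat 0 0 (vnil Nat)))
  ~> refl (Vec Nat 2) (vcons Nat 1 3 (vcons Nat 0 0 (vnil Nat)))
type:
  Eq (Vec Nat 2) (vcons Nat 1 3 (vcons Nat 0 0 (vnil Nat))) (vcons Nat 1 3 (vcons Nat 0 0 (vnil Nat)))


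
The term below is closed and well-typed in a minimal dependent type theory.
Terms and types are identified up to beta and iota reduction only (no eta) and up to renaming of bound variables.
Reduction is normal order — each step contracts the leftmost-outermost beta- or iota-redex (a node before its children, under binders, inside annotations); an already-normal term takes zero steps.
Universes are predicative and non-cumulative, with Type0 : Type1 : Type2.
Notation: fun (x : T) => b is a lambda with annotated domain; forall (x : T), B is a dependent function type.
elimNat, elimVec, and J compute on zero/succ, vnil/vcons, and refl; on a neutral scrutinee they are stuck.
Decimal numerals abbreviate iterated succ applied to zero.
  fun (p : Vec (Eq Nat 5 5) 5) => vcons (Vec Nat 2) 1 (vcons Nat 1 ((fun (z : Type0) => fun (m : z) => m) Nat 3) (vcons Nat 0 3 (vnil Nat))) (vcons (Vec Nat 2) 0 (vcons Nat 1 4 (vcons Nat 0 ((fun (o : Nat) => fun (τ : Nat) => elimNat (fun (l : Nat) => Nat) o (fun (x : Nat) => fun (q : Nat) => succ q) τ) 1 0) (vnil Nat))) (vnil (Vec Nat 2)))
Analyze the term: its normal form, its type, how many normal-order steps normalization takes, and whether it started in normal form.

normal form:
  fun (p : Vec (Eq Nat 5 5) 5) => vcons (Vec Nat 2) 1 (vcons Nat 1 3 (vcons Nat 0 3 (vnil Nat))) (vcons (Vec Nat 2) 0 (vcons Nat 1 4 (vcons Nat 0 1 (vnil Nat))) (vnil (Vec Nat 2)))
inferred type:
  forall (p : Vec (Eq Nat 5 5) 5), Vec (Vec Nat 2) 2
reduction steps (normal order): 5
already normal: no
first contracted redex: a beta-redex


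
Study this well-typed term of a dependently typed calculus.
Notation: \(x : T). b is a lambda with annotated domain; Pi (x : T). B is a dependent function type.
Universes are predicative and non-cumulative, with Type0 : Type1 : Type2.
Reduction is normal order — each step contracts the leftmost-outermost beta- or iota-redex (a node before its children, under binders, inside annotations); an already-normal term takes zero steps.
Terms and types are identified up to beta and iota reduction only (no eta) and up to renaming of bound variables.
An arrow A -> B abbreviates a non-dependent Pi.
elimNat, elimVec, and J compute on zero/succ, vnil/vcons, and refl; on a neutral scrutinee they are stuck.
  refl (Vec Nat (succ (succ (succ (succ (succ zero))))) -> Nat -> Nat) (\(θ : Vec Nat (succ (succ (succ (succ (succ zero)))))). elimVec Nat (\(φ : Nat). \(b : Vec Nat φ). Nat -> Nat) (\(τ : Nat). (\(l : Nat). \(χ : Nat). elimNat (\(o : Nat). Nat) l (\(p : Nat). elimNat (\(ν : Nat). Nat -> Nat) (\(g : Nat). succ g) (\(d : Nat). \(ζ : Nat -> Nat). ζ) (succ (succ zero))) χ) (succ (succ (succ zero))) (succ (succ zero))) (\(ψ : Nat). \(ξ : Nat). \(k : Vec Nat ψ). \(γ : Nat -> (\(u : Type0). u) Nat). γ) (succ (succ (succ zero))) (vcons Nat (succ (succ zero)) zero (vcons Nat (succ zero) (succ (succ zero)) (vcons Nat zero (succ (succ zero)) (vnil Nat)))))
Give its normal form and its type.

normal form:
  refl (Vec Nat (succ (succ (succ (succ (succ zero))))) -> Nat -> Nat) (\(θ : Vec Nat (succ (succ (succ (succ (succ zero)))))). \(φ : Nat). succ (succ (succ (succ (succ zero)))))
type:
  Eq (Vec Nat (succ (succ (succ (succ (succ zero))))) -> Nat -> Nat) (\(θ : Vec Nat (succ (succ (succ (succ (succ zero)))))). \(φ : Nat). succ (succ (succ (succ (succ zero))))) (\(b : Vec Nat (succ (succ (succ (succ (succ zero)))))). \(τ : Nat). succ (succ (succ (succ (succ zero)))))
observation: the term reaches its normal form after 39 normal-order steps.


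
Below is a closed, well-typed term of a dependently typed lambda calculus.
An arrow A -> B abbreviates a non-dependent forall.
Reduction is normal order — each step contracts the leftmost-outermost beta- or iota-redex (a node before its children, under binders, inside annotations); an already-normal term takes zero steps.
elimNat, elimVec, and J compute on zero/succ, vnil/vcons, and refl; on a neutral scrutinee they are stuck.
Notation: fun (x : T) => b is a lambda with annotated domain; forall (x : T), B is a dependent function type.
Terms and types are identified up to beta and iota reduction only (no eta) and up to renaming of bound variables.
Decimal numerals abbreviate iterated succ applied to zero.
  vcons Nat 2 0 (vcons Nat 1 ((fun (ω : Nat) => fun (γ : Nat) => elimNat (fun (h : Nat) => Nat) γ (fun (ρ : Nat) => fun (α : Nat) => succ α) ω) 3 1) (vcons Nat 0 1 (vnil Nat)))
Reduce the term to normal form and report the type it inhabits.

resulting normal form:
  vcons Nat 2 0 (vcons Nat 1 4 (vcons Nat 0 1 (vnil Nat)))
type:
  Vec Nat 3


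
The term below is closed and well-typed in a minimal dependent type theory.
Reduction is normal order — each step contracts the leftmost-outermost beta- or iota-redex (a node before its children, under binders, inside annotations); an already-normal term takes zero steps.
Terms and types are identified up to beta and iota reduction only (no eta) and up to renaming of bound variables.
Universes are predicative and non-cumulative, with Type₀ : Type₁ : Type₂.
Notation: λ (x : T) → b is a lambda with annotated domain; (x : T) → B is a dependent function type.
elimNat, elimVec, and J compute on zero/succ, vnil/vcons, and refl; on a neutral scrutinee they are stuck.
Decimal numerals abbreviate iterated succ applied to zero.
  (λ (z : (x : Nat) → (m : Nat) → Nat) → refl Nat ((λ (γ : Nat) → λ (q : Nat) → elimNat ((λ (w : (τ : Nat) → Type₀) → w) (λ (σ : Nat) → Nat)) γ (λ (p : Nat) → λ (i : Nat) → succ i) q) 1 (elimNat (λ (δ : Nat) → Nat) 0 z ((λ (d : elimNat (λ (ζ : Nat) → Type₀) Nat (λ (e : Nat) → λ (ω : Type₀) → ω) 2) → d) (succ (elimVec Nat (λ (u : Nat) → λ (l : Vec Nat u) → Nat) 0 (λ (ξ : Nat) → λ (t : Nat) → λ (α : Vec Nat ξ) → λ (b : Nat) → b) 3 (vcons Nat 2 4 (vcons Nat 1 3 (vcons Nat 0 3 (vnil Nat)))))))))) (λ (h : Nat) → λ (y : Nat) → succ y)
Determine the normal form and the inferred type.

resulting normal form:
  refl Nat 2
type:
  Eq Nat 2 2


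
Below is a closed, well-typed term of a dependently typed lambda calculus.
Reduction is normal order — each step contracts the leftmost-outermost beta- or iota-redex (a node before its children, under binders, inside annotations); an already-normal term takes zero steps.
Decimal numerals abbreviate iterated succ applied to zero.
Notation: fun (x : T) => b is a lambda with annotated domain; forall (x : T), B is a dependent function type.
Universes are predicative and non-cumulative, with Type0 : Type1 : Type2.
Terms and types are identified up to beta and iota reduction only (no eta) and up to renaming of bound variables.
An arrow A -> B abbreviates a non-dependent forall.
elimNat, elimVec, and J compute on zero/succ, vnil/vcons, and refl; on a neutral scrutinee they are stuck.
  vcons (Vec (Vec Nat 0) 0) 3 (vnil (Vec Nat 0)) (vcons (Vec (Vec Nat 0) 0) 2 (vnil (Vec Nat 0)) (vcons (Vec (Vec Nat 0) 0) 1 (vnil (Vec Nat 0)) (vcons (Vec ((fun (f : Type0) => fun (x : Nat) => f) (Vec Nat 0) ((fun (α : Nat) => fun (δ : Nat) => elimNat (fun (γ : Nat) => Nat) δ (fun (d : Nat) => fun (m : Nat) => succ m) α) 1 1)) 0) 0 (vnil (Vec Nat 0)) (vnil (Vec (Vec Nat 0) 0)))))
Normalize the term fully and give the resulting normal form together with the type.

reduced normal form:
  vcons (Vec (Vec Nat 0) 0) 3 (vnil (Vec Nat 0)) (vcons (Vec (Vec Nat 0) 0) 2 (vnil (Vec Nat 0)) (vcons (Vec (Vec Nat 0) 0) 1 (vnil (Vec Nat 0)) (vcons (Vec (Vec Nat 0) 0) 0 (vnil (Vec Nat 0)) (vnil (Vec (Vec Nat 0) 0)))))
type:
  Vec (Vec (Vec Nat 0) 0) 4


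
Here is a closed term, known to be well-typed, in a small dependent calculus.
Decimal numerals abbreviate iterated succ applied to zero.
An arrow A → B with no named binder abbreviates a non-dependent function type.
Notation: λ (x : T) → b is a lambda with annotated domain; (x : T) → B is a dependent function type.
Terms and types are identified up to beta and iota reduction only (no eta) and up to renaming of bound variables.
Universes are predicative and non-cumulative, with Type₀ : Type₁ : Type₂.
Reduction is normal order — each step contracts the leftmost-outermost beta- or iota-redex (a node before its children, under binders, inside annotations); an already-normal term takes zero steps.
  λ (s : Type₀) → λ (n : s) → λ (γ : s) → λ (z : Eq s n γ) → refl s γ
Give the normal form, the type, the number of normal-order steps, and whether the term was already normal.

reduced normal form:
  λ (s : Type₀) → λ (n : s) → λ (γ : s) → λ (z : Eq s n γ) → refl s γ
the term's type:
  (s : Type₀) → (n : s) → (γ : s) → Eq s n γ → Eq s γ γ
normal-order step count: 0
term was already normal: yes


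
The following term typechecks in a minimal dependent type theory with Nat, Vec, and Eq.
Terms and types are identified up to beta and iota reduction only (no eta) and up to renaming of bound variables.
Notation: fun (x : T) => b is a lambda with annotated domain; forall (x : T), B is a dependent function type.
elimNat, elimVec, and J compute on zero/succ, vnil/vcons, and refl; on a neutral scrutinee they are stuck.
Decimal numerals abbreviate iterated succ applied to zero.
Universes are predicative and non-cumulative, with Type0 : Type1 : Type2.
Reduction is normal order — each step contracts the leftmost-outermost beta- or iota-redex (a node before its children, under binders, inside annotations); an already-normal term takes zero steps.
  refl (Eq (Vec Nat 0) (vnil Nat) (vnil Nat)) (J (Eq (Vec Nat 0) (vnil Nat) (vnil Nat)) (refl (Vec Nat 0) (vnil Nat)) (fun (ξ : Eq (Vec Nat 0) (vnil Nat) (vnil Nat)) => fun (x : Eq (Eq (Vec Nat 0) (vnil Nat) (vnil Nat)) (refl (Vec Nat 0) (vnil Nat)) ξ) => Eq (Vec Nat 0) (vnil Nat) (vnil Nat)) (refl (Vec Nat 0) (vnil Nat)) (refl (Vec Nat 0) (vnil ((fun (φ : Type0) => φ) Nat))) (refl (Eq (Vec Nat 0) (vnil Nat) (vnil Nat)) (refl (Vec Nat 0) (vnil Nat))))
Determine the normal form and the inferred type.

reduced normal form:
  refl (Eq (Vec Nat 0) (vnil Nat) (vnil Nat)) (refl (Vec Nat 0) (vnil Nat))
type:
  Eq (Eq (Vec Nat 0) (vnil Nat) (vnil Nat)) (refl (Vec Nat 0) (vnil Nat)) (refl (Vec Nat 0) (vnil Nat))
observation: 1 normal-order step normalize the term, beginning with a J iota-redex.


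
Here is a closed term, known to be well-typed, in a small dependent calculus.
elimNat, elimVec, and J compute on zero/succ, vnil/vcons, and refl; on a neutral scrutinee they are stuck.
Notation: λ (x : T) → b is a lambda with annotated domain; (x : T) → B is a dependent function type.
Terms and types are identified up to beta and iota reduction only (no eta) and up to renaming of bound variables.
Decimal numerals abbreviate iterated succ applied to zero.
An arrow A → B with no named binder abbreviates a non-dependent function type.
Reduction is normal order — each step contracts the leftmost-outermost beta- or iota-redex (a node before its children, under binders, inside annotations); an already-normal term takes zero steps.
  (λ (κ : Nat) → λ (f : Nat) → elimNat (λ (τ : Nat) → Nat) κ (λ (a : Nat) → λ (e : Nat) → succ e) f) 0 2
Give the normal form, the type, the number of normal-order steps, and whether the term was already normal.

reduced normal form:
  2
inferred type:
  Nat
steps to reach normal form (normal order): 9
already normal: no
first contracted redex: a beta-redex


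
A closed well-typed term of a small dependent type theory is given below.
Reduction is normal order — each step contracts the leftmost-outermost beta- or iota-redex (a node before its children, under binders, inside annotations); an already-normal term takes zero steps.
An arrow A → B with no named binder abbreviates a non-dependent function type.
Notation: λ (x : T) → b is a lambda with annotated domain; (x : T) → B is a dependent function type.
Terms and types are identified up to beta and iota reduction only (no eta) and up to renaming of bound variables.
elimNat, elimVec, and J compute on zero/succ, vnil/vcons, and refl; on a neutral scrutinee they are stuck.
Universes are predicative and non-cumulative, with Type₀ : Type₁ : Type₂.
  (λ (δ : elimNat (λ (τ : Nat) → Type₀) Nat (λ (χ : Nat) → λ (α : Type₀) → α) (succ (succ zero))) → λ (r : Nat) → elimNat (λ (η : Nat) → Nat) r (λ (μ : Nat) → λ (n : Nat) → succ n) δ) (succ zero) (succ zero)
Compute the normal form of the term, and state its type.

reduced normal form:
  succ (succ zero)
type:
  Nat


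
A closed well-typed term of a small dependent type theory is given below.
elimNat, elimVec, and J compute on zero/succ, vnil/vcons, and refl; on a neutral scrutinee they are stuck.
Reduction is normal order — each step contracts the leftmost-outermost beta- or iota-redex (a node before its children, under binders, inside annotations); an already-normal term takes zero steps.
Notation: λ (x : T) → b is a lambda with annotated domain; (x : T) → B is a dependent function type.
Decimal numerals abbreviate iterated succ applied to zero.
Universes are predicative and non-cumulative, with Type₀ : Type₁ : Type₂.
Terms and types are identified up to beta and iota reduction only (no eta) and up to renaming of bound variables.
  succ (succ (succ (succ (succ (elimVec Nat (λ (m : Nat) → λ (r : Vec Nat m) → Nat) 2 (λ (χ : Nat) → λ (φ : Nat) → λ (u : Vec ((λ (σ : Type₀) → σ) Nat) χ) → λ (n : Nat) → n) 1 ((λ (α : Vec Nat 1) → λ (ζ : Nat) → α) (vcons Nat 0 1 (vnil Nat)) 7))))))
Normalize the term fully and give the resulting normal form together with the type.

reduced normal form:
  7
type:
  Nat
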